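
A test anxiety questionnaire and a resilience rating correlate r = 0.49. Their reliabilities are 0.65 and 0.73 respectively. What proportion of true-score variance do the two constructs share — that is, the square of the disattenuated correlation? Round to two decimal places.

Disattenuated r = 0.49 / √(0.65 × 0.73) = 0.49 / 0.6888 = 0.7114.
Shared true-score variance = 0.7114² = 0.5061 ≈ 0.51.

0.51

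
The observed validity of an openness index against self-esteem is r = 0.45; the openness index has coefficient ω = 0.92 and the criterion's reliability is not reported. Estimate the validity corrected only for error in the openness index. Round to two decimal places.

Single correction: r_c = r_obs / √r_xx = 0.45 / √0.92 = 0.45 / 0.9592 ≈ 0.47.

0.47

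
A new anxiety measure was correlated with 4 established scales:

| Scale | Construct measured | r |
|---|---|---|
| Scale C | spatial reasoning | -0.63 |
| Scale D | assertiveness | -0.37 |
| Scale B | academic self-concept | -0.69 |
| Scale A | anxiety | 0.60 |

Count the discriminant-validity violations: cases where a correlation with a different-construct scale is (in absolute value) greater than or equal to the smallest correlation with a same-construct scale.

Convergent (same construct = anxiety): Scale A.
Smallest convergent = 0.60. Discriminant |r|: 0.63, 0.37, 0.69; count ≥ 0.60 → 2.

2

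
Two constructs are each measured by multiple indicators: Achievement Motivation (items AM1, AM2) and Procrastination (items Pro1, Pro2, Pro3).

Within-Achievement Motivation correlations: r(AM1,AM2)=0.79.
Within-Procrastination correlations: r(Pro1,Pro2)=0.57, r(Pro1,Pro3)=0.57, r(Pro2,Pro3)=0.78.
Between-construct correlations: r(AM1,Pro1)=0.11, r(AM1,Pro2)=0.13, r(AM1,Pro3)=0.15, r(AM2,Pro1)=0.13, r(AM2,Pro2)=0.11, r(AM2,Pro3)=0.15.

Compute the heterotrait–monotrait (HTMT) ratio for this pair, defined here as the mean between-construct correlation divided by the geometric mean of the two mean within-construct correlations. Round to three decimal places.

0.183

Between-construct mean = 0.78/6 = 0.1300.
Mean within-AM = 0.79/1 = 0.7900; mean within-Pro = 1.92/3 = 0.6400.
Geometric mean = √(0.7900 × 0.6400) = 0.7111.
HTMT = 0.1300 / 0.7111 = 0.183.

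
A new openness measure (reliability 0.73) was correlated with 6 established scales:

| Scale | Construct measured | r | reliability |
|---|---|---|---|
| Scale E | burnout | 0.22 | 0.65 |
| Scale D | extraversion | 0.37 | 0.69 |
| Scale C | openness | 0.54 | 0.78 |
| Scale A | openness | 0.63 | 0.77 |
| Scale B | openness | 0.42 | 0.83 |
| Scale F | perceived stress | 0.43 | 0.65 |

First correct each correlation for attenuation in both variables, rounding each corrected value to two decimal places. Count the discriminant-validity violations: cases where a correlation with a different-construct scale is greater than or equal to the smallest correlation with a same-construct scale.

Disattenuated r (r / √(r_scale · r_new)):
  Scale E (disc): 0.22 / √(0.65·0.73) = 0.32
  Scale D (disc): 0.37 / √(0.69·0.73) = 0.52
  Scale C (conv): 0.54 / √(0.78·0.73) = 0.72
  Scale A (conv): 0.63 / √(0.77·0.73) = 0.84
  Scale B (conv): 0.42 / √(0.83·0.73) = 0.54
  Scale F (disc): 0.43 / √(0.65·0.73) = 0.62
Smallest convergent = 0.54. Discriminant values: 0.32, 0.52, 0.62; count ≥ 0.54 → 1.

1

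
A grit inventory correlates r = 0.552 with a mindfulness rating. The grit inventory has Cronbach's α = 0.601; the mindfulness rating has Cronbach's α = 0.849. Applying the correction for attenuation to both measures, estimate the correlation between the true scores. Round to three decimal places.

r_true = r_obs / √(r_xx · r_yy) = 0.552 / √(0.601 × 0.849) = 0.552 / √0.510249 = 0.552 / 0.7143 ≈ 0.773.

0.773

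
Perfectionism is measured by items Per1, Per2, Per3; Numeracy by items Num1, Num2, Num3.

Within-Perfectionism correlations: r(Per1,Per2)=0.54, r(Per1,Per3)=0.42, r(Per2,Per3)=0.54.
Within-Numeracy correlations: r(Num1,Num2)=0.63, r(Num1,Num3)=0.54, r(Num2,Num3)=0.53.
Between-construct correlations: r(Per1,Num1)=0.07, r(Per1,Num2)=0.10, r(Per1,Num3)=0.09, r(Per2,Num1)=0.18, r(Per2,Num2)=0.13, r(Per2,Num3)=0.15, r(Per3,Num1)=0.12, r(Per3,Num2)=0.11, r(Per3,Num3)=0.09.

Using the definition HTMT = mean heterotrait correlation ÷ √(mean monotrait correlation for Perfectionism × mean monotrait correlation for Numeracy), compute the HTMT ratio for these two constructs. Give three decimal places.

Mean between = 1.04/9 = 0.1156.
Mean within-Per = 1.50/3 = 0.5000; mean within-Num = 1.70/3 = 0.5667.
Geometric mean = √(0.5000 × 0.5667) = 0.5323.
HTMT = 0.1156 / 0.5323 = 0.217.

0.217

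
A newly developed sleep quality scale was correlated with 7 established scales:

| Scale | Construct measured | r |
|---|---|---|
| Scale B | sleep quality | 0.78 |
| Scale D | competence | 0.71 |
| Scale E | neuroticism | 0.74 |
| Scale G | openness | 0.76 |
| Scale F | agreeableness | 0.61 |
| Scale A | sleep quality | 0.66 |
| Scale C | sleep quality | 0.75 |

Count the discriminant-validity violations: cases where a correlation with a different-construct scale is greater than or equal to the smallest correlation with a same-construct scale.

3

Convergent (same construct = sleep quality): Scale B, Scale A, Scale C.
Smallest convergent = 0.66. Discriminant values: 0.71, 0.74, 0.76, 0.61; count ≥ 0.66 → 3.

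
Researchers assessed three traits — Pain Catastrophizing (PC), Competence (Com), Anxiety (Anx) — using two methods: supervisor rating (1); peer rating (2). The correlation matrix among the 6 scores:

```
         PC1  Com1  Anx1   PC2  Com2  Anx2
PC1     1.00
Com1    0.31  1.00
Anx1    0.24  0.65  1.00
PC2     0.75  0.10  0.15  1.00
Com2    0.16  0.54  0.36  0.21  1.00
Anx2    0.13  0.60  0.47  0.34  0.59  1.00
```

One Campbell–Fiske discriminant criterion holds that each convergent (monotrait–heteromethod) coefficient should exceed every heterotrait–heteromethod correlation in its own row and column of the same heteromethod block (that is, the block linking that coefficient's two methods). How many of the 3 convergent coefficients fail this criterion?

2

Checking each validity diagonal entry against its comparison values:
PC (methods 1·2): 0.75 vs {0.16, 0.10, 0.13, 0.15} → pass.
Com (methods 1·2): 0.54 vs {0.10, 0.16, 0.60, 0.36} → fail.
Anx (methods 1·2): 0.47 vs {0.15, 0.13, 0.36, 0.60} → fail.
2 of 3 fail.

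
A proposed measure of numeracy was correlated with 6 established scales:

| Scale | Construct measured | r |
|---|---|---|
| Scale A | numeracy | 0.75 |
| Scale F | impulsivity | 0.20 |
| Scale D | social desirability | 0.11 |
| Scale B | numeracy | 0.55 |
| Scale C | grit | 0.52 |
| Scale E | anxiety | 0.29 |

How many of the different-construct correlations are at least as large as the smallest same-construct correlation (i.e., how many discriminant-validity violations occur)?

0

Convergent (same construct = numeracy): Scale A, Scale B.
Smallest convergent = 0.55. Discriminant values: 0.20, 0.11, 0.52, 0.29; count ≥ 0.55 → 0.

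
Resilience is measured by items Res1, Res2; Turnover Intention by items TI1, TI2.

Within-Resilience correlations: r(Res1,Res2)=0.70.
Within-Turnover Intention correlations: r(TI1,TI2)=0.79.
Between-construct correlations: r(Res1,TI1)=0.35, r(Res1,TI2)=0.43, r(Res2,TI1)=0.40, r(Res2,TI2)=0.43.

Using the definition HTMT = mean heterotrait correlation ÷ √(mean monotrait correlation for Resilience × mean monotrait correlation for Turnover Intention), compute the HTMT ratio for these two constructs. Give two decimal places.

Mean heterotrait r = 1.61/4 = 0.4025.
Mean within-Res = 0.70/1 = 0.7000; mean within-TI = 0.79/1 = 0.7900.
Geometric mean = √(0.7000 × 0.7900) = 0.7436.
HTMT = 0.4025 / 0.7436 = 0.54.

0.54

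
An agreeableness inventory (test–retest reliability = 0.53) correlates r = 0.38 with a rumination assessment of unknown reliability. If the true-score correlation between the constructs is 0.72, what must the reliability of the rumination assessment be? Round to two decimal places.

0.53

r_true = r_obs / √(r_xx · r_yy) ⇒ 0.72 = 0.38 / √(0.53 · r_yy).
√(0.53 · r_yy) = 0.38 / 0.72 = 0.5278; 0.53 · r_yy = 0.2786; r_yy = 0.2786 / 0.53 ≈ 0.53.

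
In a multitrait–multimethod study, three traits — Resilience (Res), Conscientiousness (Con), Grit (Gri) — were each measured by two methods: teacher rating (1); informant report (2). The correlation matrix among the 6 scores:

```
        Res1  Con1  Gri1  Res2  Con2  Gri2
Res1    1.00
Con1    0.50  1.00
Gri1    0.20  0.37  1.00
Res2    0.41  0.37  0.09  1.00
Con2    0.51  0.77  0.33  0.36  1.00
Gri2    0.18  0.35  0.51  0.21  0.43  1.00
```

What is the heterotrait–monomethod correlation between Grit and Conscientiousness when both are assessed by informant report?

0.43

Different traits, same method: r(Gri2, Con2) = 0.43.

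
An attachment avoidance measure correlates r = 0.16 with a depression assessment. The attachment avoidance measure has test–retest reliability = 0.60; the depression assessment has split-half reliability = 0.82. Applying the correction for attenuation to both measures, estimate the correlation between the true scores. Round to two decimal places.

r_true = r_obs / √(r_xx · r_yy) = 0.16 / √(0.60 × 0.82) = 0.16 / √0.4920 = 0.16 / 0.7014 ≈ 0.23.

0.23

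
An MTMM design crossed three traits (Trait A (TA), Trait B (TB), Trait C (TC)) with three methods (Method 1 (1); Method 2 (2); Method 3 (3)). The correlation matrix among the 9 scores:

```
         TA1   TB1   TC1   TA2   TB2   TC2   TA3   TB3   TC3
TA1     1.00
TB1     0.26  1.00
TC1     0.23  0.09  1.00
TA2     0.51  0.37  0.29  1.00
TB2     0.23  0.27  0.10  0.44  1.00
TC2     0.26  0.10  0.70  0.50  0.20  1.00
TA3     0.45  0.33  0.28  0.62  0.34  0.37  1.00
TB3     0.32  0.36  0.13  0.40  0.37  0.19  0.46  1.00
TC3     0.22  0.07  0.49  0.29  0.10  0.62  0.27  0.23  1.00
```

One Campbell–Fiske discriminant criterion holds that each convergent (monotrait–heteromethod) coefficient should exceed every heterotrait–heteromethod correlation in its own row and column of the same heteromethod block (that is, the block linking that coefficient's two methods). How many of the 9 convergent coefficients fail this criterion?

2

Checking each validity diagonal entry against its comparison values:
TA (methods 1·2): 0.51 vs {0.23, 0.37, 0.26, 0.29} → pass.
TA (methods 1·3): 0.45 vs {0.32, 0.33, 0.22, 0.28} → pass.
TA (methods 2·3): 0.62 vs {0.40, 0.34, 0.29, 0.37} → pass.
TB (methods 1·2): 0.27 vs {0.37, 0.23, 0.10, 0.10} → fail.
TB (methods 1·3): 0.36 vs {0.33, 0.32, 0.07, 0.13} → pass.
TB (methods 2·3): 0.37 vs {0.34, 0.40, 0.10, 0.19} → fail.
TC (methods 1·2): 0.70 vs {0.29, 0.26, 0.10, 0.10} → pass.
TC (methods 1·3): 0.49 vs {0.28, 0.22, 0.13, 0.07} → pass.
TC (methods 2·3): 0.62 vs {0.37, 0.29, 0.19, 0.10} → pass.
2 of 9 fail.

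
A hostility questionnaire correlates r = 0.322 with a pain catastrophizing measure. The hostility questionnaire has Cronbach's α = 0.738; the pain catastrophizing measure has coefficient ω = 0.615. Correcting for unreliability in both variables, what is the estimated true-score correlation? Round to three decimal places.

0.478

r_true = r_obs / √(r_xx · r_yy) = 0.322 / √(0.738 × 0.615) = 0.322 / √0.453870 = 0.322 / 0.6737 ≈ 0.478.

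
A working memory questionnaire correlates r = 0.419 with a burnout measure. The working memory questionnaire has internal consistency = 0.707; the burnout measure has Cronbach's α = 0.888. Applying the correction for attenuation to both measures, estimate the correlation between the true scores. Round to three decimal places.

r_true = r_obs / √(r_xx · r_yy) = 0.419 / √(0.707 × 0.888) = 0.419 / √0.627816 = 0.419 / 0.7923 ≈ 0.529.

0.529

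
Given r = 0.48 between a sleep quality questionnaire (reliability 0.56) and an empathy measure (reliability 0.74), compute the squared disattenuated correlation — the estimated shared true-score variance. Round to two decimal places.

Disattenuated r = 0.48 / √(0.56 × 0.74) = 0.48 / 0.6437 = 0.7457.
Shared true-score variance = 0.7457² = 0.5561 ≈ 0.56.

0.56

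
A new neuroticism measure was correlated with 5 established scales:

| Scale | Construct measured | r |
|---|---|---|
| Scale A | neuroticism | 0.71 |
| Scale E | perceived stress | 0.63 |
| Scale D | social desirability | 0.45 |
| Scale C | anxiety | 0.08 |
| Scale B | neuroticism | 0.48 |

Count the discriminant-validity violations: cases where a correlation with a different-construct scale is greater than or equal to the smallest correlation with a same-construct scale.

1

Convergent (same construct = neuroticism): Scale A, Scale B.
Smallest convergent = 0.48. Discriminant values: 0.63, 0.45, 0.08; count ≥ 0.48 → 1.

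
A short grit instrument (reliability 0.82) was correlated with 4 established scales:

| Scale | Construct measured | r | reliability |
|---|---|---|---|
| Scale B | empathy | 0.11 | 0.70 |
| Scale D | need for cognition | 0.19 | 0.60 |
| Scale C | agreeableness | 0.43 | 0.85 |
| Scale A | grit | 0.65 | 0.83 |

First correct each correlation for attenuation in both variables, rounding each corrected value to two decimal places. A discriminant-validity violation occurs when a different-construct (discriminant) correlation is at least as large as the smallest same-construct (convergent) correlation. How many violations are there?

Disattenuated r (r / √(r_scale · r_new)):
  Scale B (disc): 0.11 / √(0.70·0.82) = 0.15
  Scale D (disc): 0.19 / √(0.60·0.82) = 0.27
  Scale C (disc): 0.43 / √(0.85·0.82) = 0.52
  Scale A (conv): 0.65 / √(0.83·0.82) = 0.79
Smallest convergent = 0.79. Discriminant values: 0.15, 0.27, 0.52; count ≥ 0.79 → 0.

0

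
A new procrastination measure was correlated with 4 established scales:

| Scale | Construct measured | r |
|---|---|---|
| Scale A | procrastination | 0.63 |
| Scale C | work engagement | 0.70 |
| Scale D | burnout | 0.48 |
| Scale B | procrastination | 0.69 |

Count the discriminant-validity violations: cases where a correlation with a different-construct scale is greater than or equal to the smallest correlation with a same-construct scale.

1

Convergent (same construct = procrastination): Scale A, Scale B.
Smallest convergent = 0.63. Discriminant values: 0.70, 0.48; count ≥ 0.63 → 1.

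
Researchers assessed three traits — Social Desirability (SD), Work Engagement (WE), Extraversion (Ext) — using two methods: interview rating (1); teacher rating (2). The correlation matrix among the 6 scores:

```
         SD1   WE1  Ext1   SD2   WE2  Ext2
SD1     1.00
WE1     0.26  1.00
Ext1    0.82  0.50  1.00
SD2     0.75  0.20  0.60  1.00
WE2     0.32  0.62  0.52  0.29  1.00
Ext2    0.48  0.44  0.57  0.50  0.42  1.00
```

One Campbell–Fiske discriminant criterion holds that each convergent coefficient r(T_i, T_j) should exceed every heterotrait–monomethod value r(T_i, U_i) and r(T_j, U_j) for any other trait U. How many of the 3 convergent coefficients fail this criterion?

Each convergent coefficient versus the relevant comparison correlations:
SD (methods 1·2): 0.75 vs {0.26, 0.29, 0.82, 0.50} → fail.
WE (methods 1·2): 0.62 vs {0.26, 0.29, 0.50, 0.42} → pass.
Ext (methods 1·2): 0.57 vs {0.82, 0.50, 0.50, 0.42} → fail.
2 of 3 fail.

2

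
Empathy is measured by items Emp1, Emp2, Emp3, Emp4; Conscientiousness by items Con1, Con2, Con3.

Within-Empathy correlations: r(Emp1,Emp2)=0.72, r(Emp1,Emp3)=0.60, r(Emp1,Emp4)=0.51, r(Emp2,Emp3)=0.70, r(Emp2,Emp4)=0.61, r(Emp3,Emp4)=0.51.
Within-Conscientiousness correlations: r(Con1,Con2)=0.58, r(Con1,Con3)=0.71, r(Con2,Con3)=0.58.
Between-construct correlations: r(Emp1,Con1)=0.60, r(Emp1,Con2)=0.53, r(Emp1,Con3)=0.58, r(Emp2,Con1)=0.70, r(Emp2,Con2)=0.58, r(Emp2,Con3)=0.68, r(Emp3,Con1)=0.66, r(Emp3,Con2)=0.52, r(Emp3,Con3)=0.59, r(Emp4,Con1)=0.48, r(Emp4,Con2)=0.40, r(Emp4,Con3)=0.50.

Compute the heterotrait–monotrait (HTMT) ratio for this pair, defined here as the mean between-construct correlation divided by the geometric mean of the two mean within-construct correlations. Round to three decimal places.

0.923

Between-construct mean = 6.82/12 = 0.5683.
Mean within-Emp = 3.65/6 = 0.6083; mean within-Con = 1.87/3 = 0.6233.
Geometric mean = √(0.6083 × 0.6233) = 0.6158.
HTMT = 0.5683 / 0.6158 = 0.923.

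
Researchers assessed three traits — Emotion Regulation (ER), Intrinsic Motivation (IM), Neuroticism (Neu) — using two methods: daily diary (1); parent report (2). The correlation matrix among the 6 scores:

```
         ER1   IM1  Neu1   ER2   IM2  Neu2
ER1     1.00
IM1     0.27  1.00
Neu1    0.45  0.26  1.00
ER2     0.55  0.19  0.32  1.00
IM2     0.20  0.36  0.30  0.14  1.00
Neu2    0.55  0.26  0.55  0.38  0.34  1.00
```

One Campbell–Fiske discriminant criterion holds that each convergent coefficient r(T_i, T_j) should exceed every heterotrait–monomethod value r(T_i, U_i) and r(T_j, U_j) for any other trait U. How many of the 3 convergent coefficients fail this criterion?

Checking each validity diagonal entry against its comparison values:
ER (methods 1·2): 0.55 vs {0.27, 0.14, 0.45, 0.38} → pass.
IM (methods 1·2): 0.36 vs {0.27, 0.14, 0.26, 0.34} → pass.
Neu (methods 1·2): 0.55 vs {0.45, 0.38, 0.26, 0.34} → pass.
0 of 3 fail.

0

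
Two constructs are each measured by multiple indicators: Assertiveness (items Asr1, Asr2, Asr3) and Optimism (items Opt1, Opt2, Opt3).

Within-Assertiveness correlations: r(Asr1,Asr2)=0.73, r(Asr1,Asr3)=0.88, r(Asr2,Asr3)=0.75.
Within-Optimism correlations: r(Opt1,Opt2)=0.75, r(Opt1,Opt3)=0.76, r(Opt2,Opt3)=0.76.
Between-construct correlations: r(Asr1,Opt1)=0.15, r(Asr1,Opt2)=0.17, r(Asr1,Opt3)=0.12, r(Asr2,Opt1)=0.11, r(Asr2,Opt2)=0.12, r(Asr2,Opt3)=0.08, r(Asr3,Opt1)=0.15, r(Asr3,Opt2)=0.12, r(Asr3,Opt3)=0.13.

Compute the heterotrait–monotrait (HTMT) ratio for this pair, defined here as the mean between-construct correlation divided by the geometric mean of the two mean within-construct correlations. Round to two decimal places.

0.17

Mean between = 1.15/9 = 0.1278.
Mean within-Asr = 2.36/3 = 0.7867; mean within-Opt = 2.27/3 = 0.7567.
Geometric mean = √(0.7867 × 0.7567) = 0.7716.
HTMT = 0.1278 / 0.7716 = 0.17.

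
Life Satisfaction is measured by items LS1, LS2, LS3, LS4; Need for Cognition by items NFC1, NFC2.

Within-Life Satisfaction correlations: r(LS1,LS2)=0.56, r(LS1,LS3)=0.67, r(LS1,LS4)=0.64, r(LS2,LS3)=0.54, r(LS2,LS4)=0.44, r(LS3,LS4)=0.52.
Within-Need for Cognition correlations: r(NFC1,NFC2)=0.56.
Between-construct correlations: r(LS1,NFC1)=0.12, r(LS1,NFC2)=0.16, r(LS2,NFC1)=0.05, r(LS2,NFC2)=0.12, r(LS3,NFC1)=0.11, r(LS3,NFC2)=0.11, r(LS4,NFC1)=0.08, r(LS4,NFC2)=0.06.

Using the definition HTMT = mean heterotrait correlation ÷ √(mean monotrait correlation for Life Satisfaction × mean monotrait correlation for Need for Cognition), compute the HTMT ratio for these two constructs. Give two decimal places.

Between-construct mean = 0.81/8 = 0.1013.
Mean within-LS = 3.37/6 = 0.5617; mean within-NFC = 0.56/1 = 0.5600.
Geometric mean = √(0.5617 × 0.5600) = 0.5608.
HTMT = 0.1013 / 0.5608 = 0.18.

0.18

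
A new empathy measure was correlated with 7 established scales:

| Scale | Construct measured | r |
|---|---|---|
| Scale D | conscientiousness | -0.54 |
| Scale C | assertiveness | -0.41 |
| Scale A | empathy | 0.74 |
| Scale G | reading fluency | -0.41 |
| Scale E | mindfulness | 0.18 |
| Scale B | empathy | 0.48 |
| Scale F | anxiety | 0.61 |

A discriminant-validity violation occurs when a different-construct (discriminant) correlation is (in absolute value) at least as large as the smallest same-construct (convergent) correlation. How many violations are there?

Convergent (same construct = empathy): Scale A, Scale B.
Smallest convergent = 0.48. Discriminant |r|: 0.54, 0.41, 0.41, 0.18, 0.61; count ≥ 0.48 → 2.

2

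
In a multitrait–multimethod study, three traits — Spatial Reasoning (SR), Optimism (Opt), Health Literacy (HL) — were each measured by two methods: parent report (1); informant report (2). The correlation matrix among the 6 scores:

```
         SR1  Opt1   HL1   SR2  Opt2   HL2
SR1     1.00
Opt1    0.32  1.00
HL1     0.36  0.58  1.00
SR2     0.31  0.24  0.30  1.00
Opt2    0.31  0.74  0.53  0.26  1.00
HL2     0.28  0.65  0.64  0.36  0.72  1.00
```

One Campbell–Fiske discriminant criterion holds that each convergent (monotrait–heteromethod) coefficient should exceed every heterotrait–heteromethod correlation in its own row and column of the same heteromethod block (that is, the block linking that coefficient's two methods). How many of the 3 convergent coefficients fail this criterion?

Each convergent coefficient versus the relevant comparison correlations:
SR (methods 1·2): 0.31 vs {0.31, 0.24, 0.28, 0.30} → fail.
Opt (methods 1·2): 0.74 vs {0.24, 0.31, 0.65, 0.53} → pass.
HL (methods 1·2): 0.64 vs {0.30, 0.28, 0.53, 0.65} → fail.
2 of 3 fail.

2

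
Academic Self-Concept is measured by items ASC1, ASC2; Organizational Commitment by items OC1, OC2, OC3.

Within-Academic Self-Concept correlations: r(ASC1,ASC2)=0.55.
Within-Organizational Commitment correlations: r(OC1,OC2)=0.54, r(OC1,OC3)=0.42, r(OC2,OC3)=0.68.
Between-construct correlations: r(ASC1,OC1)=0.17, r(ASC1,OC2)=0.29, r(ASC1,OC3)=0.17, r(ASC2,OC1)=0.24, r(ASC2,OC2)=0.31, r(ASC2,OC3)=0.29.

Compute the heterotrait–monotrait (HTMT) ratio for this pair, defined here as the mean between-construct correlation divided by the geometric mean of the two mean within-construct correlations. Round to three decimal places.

Between-construct mean = 1.47/6 = 0.2450.
Mean within-ASC = 0.55/1 = 0.5500; mean within-OC = 1.64/3 = 0.5467.
Geometric mean = √(0.5500 × 0.5467) = 0.5483.
HTMT = 0.2450 / 0.5483 = 0.447.

0.447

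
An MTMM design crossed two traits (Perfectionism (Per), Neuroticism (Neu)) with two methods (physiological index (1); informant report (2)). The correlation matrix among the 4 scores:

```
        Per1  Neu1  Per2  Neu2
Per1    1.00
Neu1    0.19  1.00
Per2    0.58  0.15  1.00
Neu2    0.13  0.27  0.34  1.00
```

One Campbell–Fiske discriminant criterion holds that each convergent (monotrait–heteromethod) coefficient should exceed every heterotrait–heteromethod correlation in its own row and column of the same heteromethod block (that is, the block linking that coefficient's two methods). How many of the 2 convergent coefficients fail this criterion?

Convergent coefficients and their comparison sets:
Per (methods 1·2): 0.58 vs {0.13, 0.15} → pass.
Neu (methods 1·2): 0.27 vs {0.15, 0.13} → pass.
0 of 2 fail.

0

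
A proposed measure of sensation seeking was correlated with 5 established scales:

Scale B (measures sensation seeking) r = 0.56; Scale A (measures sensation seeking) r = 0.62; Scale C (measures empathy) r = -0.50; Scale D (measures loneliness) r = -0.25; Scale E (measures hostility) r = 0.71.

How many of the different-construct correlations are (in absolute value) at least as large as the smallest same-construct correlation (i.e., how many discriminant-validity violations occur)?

1

Convergent (same construct = sensation seeking): Scale B, Scale A.
Smallest convergent = 0.56. Discriminant |r|: 0.50, 0.25, 0.71; count ≥ 0.56 → 1.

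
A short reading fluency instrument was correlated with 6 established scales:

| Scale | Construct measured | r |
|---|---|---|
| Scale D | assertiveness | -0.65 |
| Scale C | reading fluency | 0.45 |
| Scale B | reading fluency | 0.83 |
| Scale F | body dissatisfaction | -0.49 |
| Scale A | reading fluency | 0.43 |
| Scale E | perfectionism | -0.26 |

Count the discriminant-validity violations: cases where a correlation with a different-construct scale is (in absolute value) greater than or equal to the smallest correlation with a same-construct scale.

Convergent (same construct = reading fluency): Scale C, Scale B, Scale A.
Smallest convergent = 0.43. Discriminant |r|: 0.65, 0.49, 0.26; count ≥ 0.43 → 2.

2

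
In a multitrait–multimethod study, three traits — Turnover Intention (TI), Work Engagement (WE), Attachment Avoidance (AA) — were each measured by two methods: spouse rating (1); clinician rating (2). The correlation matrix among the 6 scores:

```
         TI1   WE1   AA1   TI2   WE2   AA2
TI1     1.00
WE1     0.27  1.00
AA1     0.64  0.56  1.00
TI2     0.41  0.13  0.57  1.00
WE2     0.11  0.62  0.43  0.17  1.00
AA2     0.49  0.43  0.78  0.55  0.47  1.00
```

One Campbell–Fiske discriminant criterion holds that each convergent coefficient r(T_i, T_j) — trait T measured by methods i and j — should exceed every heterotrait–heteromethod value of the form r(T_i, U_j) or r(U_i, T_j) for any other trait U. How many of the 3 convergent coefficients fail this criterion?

1

Each convergent coefficient versus the relevant comparison correlations:
TI (methods 1·2): 0.41 vs {0.11, 0.13, 0.49, 0.57} → fail.
WE (methods 1·2): 0.62 vs {0.13, 0.11, 0.43, 0.43} → pass.
AA (methods 1·2): 0.78 vs {0.57, 0.49, 0.43, 0.43} → pass.
1 of 3 fail.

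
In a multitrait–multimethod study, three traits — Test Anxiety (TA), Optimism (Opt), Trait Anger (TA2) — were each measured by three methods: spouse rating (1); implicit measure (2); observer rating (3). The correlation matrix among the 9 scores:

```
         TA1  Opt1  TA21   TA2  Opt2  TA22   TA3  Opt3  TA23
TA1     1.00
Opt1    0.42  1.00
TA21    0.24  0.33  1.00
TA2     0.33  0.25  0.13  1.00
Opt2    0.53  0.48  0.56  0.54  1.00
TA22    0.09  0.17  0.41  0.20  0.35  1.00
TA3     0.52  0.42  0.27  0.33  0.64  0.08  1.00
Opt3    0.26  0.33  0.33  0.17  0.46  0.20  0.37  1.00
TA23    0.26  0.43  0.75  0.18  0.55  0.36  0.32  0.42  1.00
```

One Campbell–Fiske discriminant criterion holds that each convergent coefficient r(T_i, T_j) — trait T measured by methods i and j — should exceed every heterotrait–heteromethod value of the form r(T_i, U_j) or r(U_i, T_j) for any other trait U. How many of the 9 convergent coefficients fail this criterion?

Each convergent coefficient versus the relevant comparison correlations:
TA (methods 1·2): 0.33 vs {0.53, 0.25, 0.09, 0.13} → fail.
TA (methods 1·3): 0.52 vs {0.26, 0.42, 0.26, 0.27} → pass.
TA (methods 2·3): 0.33 vs {0.17, 0.64, 0.18, 0.08} → fail.
Opt (methods 1·2): 0.48 vs {0.25, 0.53, 0.17, 0.56} → fail.
Opt (methods 1·3): 0.33 vs {0.42, 0.26, 0.43, 0.33} → fail.
Opt (methods 2·3): 0.46 vs {0.64, 0.17, 0.55, 0.20} → fail.
TA2 (methods 1·2): 0.41 vs {0.13, 0.09, 0.56, 0.17} → fail.
TA2 (methods 1·3): 0.75 vs {0.27, 0.26, 0.33, 0.43} → pass.
TA2 (methods 2·3): 0.36 vs {0.08, 0.18, 0.20, 0.55} → fail.
7 of 9 fail.

7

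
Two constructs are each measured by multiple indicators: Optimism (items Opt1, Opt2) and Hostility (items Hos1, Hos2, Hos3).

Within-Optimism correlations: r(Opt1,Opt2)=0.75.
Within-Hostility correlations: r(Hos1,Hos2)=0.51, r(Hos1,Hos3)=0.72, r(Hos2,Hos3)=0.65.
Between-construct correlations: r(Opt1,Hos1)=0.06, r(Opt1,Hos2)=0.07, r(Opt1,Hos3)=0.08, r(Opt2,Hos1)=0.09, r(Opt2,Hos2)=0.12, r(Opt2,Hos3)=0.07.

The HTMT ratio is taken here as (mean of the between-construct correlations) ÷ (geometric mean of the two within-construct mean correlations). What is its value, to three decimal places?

Mean between = 0.49/6 = 0.0817.
Mean within-Opt = 0.75/1 = 0.7500; mean within-Hos = 1.88/3 = 0.6267.
Geometric mean = √(0.7500 × 0.6267) = 0.6856.
HTMT = 0.0817 / 0.6856 = 0.119.

0.119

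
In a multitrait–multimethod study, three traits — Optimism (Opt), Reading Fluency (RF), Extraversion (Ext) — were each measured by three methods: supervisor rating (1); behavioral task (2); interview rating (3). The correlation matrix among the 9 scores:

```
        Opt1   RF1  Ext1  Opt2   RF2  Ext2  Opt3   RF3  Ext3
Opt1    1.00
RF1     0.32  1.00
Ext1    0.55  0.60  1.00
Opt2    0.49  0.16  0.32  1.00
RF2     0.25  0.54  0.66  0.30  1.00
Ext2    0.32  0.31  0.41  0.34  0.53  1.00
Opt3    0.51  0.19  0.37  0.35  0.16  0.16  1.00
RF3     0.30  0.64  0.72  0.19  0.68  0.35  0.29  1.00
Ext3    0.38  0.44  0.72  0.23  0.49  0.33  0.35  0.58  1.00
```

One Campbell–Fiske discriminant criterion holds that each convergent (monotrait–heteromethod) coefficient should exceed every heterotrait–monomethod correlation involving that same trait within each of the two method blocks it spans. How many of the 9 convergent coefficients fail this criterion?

6

Convergent coefficients and their comparison sets:
Opt (methods 1·2): 0.49 vs {0.32, 0.30, 0.55, 0.34} → fail.
Opt (methods 1·3): 0.51 vs {0.32, 0.29, 0.55, 0.35} → fail.
Opt (methods 2·3): 0.35 vs {0.30, 0.29, 0.34, 0.35} → fail.
RF (methods 1·2): 0.54 vs {0.32, 0.30, 0.60, 0.53} → fail.
RF (methods 1·3): 0.64 vs {0.32, 0.29, 0.60, 0.58} → pass.
RF (methods 2·3): 0.68 vs {0.30, 0.29, 0.53, 0.58} → pass.
Ext (methods 1·2): 0.41 vs {0.55, 0.34, 0.60, 0.53} → fail.
Ext (methods 1·3): 0.72 vs {0.55, 0.35, 0.60, 0.58} → pass.
Ext (methods 2·3): 0.33 vs {0.34, 0.35, 0.53, 0.58} → fail.
6 of 9 fail.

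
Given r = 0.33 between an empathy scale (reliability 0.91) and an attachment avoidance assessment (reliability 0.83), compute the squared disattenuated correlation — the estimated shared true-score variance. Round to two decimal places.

Disattenuated r = 0.33 / √(0.91 × 0.83) = 0.33 / 0.8691 = 0.3797.
Shared true-score variance = 0.3797² = 0.1442 ≈ 0.14.

0.14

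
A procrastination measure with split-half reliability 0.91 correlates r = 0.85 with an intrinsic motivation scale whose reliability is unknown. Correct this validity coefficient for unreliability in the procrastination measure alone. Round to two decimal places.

0.89

Single correction: r_c = r_obs / √r_xx = 0.85 / √0.91 = 0.85 / 0.9539 ≈ 0.89.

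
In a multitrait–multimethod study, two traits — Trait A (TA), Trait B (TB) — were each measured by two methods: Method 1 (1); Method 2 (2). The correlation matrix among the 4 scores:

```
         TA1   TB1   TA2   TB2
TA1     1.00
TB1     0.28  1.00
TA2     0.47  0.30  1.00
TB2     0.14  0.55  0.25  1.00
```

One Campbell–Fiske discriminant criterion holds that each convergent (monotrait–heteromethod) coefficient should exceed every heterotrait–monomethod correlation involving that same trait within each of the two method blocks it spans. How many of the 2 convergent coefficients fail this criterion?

0

Checking each validity diagonal entry against its comparison values:
TA (methods 1·2): 0.47 vs {0.28, 0.25} → pass.
TB (methods 1·2): 0.55 vs {0.28, 0.25} → pass.
0 of 2 fail.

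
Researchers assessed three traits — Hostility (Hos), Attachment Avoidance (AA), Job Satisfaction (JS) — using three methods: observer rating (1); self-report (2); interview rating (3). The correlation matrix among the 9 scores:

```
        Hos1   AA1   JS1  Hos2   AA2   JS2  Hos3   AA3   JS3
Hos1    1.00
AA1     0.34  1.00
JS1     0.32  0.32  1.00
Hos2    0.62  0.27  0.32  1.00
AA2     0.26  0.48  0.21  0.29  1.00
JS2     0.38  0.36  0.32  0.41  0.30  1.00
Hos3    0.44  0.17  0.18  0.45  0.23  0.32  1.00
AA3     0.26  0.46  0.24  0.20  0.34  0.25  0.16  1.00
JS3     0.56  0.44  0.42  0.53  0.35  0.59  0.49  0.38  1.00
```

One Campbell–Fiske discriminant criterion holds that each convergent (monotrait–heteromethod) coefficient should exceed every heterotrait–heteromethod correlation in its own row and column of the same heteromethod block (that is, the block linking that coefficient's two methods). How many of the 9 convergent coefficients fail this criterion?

Convergent coefficients and their comparison sets:
Hos (methods 1·2): 0.62 vs {0.26, 0.27, 0.38, 0.32} → pass.
Hos (methods 1·3): 0.44 vs {0.26, 0.17, 0.56, 0.18} → fail.
Hos (methods 2·3): 0.45 vs {0.20, 0.23, 0.53, 0.32} → fail.
AA (methods 1·2): 0.48 vs {0.27, 0.26, 0.36, 0.21} → pass.
AA (methods 1·3): 0.46 vs {0.17, 0.26, 0.44, 0.24} → pass.
AA (methods 2·3): 0.34 vs {0.23, 0.20, 0.35, 0.25} → fail.
JS (methods 1·2): 0.32 vs {0.32, 0.38, 0.21, 0.36} → fail.
JS (methods 1·3): 0.42 vs {0.18, 0.56, 0.24, 0.44} → fail.
JS (methods 2·3): 0.59 vs {0.32, 0.53, 0.25, 0.35} → pass.
5 of 9 fail.

5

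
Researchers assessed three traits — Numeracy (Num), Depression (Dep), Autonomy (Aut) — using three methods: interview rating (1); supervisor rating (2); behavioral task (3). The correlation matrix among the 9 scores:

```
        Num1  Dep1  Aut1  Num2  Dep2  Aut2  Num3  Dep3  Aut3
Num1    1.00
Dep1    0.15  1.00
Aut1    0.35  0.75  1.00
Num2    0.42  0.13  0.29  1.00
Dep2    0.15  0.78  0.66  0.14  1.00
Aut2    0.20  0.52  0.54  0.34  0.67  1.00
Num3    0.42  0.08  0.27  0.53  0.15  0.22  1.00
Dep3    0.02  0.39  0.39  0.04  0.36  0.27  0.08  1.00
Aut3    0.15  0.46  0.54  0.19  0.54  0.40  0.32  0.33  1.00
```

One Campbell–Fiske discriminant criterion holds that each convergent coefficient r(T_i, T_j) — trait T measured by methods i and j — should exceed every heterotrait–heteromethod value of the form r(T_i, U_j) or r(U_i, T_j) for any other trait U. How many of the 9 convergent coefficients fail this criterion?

Checking each validity diagonal entry against its comparison values:
Num (methods 1·2): 0.42 vs {0.15, 0.13, 0.20, 0.29} → pass.
Num (methods 1·3): 0.42 vs {0.02, 0.08, 0.15, 0.27} → pass.
Num (methods 2·3): 0.53 vs {0.04, 0.15, 0.19, 0.22} → pass.
Dep (methods 1·2): 0.78 vs {0.13, 0.15, 0.52, 0.66} → pass.
Dep (methods 1·3): 0.39 vs {0.08, 0.02, 0.46, 0.39} → fail.
Dep (methods 2·3): 0.36 vs {0.15, 0.04, 0.54, 0.27} → fail.
Aut (methods 1·2): 0.54 vs {0.29, 0.20, 0.66, 0.52} → fail.
Aut (methods 1·3): 0.54 vs {0.27, 0.15, 0.39, 0.46} → pass.
Aut (methods 2·3): 0.40 vs {0.22, 0.19, 0.27, 0.54} → fail.
4 of 9 fail.

4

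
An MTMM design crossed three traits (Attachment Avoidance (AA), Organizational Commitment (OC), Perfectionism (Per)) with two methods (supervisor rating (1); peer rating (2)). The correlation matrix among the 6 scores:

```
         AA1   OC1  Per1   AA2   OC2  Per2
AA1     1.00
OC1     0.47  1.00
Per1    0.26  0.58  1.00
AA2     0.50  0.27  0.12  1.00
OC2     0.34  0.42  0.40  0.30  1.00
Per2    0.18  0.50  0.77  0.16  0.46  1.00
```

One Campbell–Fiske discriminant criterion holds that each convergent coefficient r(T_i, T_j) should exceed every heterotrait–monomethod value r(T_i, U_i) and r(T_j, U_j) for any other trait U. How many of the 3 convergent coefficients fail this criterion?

Each convergent coefficient versus the relevant comparison correlations:
AA (methods 1·2): 0.50 vs {0.47, 0.30, 0.26, 0.16} → pass.
OC (methods 1·2): 0.42 vs {0.47, 0.30, 0.58, 0.46} → fail.
Per (methods 1·2): 0.77 vs {0.26, 0.16, 0.58, 0.46} → pass.
1 of 3 fail.

1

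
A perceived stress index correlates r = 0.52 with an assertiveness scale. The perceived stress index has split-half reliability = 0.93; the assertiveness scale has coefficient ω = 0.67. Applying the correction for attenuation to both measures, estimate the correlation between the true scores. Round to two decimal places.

r_true = r_obs / √(r_xx · r_yy) = 0.52 / √(0.93 × 0.67) = 0.52 / √0.6231 = 0.52 / 0.7894 ≈ 0.66.

0.66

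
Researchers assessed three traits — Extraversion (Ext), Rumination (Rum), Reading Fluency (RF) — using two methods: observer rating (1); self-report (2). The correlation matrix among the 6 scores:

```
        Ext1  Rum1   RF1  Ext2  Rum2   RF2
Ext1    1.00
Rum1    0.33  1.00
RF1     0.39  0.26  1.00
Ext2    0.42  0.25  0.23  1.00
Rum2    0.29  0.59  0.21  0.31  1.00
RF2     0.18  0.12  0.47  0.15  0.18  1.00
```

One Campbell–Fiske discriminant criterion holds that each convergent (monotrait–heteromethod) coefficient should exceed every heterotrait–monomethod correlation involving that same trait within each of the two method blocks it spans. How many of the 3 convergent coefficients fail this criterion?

Checking each validity diagonal entry against its comparison values:
Ext (methods 1·2): 0.42 vs {0.33, 0.31, 0.39, 0.15} → pass.
Rum (methods 1·2): 0.59 vs {0.33, 0.31, 0.26, 0.18} → pass.
RF (methods 1·2): 0.47 vs {0.39, 0.15, 0.26, 0.18} → pass.
0 of 3 fail.

0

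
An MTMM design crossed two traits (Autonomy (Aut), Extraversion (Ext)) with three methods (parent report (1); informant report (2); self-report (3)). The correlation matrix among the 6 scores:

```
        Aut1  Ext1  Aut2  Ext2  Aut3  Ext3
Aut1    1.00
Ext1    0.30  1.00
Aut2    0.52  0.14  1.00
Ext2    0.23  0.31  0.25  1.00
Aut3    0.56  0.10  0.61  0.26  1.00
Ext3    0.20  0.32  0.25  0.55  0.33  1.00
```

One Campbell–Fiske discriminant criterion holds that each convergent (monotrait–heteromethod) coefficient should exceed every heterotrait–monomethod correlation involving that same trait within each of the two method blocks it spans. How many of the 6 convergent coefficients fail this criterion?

1

Convergent coefficients and their comparison sets:
Aut (methods 1·2): 0.52 vs {0.30, 0.25} → pass.
Aut (methods 1·3): 0.56 vs {0.30, 0.33} → pass.
Aut (methods 2·3): 0.61 vs {0.25, 0.33} → pass.
Ext (methods 1·2): 0.31 vs {0.30, 0.25} → pass.
Ext (methods 1·3): 0.32 vs {0.30, 0.33} → fail.
Ext (methods 2·3): 0.55 vs {0.25, 0.33} → pass.
1 of 6 fail.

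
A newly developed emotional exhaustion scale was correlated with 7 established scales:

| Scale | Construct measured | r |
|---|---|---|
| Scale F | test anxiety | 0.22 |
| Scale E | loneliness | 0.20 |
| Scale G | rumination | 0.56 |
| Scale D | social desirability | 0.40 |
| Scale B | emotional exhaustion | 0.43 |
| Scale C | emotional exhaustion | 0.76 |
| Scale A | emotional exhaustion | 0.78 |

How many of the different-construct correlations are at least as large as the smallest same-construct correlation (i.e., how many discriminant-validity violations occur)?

1

Convergent (same construct = emotional exhaustion): Scale B, Scale C, Scale A.
Smallest convergent = 0.43. Discriminant values: 0.22, 0.20, 0.56, 0.40; count ≥ 0.43 → 1.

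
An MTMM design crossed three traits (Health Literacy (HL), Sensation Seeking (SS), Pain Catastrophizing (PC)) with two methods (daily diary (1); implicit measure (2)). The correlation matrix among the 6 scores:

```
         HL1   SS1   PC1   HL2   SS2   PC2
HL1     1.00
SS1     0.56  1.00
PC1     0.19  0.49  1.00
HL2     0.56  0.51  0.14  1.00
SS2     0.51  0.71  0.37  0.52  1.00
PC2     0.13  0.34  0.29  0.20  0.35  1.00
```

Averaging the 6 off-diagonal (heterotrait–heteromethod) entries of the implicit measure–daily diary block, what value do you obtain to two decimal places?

HTHM values (method 2 × method 1): 0.51, 0.14, 0.51, 0.37, 0.13, 0.34; mean = 2.00/6 = 0.33.

0.33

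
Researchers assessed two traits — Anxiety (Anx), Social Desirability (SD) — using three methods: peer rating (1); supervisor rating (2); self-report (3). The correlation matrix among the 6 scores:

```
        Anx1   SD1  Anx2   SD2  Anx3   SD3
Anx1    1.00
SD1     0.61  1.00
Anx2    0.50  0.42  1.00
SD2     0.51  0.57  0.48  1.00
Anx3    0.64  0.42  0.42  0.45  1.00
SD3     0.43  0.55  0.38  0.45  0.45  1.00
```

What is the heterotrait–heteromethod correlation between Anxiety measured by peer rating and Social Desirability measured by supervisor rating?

0.51

Different traits and methods: r(Anx1, SD2) = 0.51.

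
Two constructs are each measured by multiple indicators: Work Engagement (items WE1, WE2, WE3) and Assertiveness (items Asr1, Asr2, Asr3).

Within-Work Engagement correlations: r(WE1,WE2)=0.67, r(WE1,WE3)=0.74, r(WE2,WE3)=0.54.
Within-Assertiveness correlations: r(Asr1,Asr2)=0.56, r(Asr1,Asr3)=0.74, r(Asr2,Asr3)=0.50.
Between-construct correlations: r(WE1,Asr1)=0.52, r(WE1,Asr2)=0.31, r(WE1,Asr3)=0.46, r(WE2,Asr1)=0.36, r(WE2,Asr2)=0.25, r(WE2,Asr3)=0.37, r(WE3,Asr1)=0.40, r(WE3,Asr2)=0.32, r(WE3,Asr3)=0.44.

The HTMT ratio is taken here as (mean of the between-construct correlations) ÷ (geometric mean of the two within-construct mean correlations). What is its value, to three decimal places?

0.610

Mean heterotrait r = 3.43/9 = 0.3811.
Mean within-WE = 1.95/3 = 0.6500; mean within-Asr = 1.80/3 = 0.6000.
Geometric mean = √(0.6500 × 0.6000) = 0.6245.
HTMT = 0.3811 / 0.6245 = 0.610.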